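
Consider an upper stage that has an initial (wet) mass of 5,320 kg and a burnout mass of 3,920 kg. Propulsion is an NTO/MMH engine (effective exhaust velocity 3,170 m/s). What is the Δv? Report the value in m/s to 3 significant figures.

Δv ≈ 968 m/s

From the ideal rocket equation, Δv = v_e · ln(m₀/m_f) = 3170.0 × ln(1.357) = 3170.0 × 0.3054 ≈ 968.1 m/s.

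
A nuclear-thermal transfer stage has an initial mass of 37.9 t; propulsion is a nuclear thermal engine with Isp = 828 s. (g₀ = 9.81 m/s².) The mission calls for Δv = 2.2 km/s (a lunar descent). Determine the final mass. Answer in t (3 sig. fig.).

final mass ≈ 28.9 t

v_e = Isp · g₀ = 828 × 9.81 = 8122.7 m/s.
Rocket equation: m₀/m_f = exp(Δv / v_e) = exp(2200 / 8122.7) = exp(0.2708) = 1.3111.
m_f = m₀ / 1.3111 = 37.9 / 1.3111 = 28.907 t.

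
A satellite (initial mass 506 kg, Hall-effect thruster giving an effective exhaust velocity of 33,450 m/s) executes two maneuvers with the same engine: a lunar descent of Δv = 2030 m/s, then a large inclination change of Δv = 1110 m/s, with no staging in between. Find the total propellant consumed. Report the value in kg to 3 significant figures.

total propellant consumed ≈ 45.3 kg

After the first burn: m = 506 × exp(−2030/33450.0) = 506 × 0.94112 = 476.207 kg.
After the second burn: m = 476.207 × exp(−1110/33450.0) = 476.207 × 0.96736 = 460.664 kg.
Total propellant = m₀ − m_final = 506 − 460.664 = 45.336 kg.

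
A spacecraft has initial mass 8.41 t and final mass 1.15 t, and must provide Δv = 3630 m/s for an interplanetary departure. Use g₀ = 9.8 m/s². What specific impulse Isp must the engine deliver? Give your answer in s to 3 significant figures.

Isp ≈ 186 s

ln(m₀/m_f) = ln(8410/1150) = ln(7.313) = 1.9897.
v_e = Δv / ln(m₀/m_f) = 3630 / 1.9897 = 1824.4 m/s.
Isp = v_e / g₀ = 1824.4 / 9.8 = 186.2 s.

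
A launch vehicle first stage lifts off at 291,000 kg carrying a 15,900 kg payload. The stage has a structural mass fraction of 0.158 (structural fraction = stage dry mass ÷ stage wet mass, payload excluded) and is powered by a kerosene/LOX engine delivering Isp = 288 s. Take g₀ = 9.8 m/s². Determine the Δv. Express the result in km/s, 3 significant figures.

Stage wet mass = m₀ − payload = 291,000 − 15,900 = 275,100 kg.
Stage dry mass = ε × stage wet mass = 0.158 × 275,100 = 43,465.8 kg.
Burnout mass m_f = stage dry + payload = 43,465.8 + 15,900 = 59,365.8 kg.
v_e = Isp · g₀ = 288 × 9.8 = 2822.4 m/s.
By the Tsiolkovsky rocket equation, Δv = v_e · ln(291,000/59,365.8) = 2822.4 × ln(4.902) = 2822.4 × 1.5896 ≈ 4487 m/s.

Δv ≈ 4.49 km/s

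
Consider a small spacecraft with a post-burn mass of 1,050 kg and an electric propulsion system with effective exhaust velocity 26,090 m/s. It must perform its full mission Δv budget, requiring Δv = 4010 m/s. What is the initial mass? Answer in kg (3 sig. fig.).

initial mass ≈ 1220 kg

m₀/m_f = exp(Δv / v_e) = exp(4010 / 26090.0) = exp(0.1537) = 1.1661.
m₀ = m_f × 1.1661 = 1,050 × 1.1661 = 1,224.41 kg.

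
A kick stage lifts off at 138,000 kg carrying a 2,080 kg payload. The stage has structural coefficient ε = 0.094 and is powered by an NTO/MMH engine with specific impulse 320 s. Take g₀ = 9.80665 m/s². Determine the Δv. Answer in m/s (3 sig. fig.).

Stage wet mass = m₀ − payload = 138,000 − 2,080 = 135,920 kg.
Stage dry mass = ε × stage wet mass = 0.094 × 135,920 = 12,776.5 kg.
Burnout mass m_f = stage dry + payload = 12,776.5 + 2,080 = 14,856.5 kg.
v_e = Isp · g₀ = 320 × 9.80665 = 3138.1 m/s.
Δv = v_e · ln(138,000/14,856.5) = 3138.1 × ln(9.289) = 3138.1 × 2.2288 ≈ 6994 m/s.

Δv ≈ 6990 m/s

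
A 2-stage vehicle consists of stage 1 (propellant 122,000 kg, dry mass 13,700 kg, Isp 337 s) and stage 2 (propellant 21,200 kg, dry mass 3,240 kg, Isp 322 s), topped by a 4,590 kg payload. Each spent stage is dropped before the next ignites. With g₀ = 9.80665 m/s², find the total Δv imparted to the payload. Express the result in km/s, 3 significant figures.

Ignition mass of stage 1 = 122,000+13,700 + 21,200+3,240 + 4,590 = 164,730 kg.
Stage 1: m₀ = 164,730 kg, m_f = 164,730 − 122,000 = 42,730 kg; Δv = 337×9.80665×ln(3.855) = 3304.8×1.3494 ≈ 4460 m/s.
Stage 2: m₀ = 29,030 kg, m_f = 29,030 − 21,200 = 7,830 kg; Δv = 322×9.80665×ln(3.708) = 3157.7×1.3104 ≈ 4138 m/s.
Total Δv = 4460 + 4138 = 8598 m/s.

Δv ≈ 8.60 km/s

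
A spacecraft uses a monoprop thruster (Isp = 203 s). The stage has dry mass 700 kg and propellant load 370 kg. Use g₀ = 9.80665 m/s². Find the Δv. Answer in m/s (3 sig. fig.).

v_e = Isp · g₀ = 203 × 9.80665 = 1990.7 m/s.
m₀ = m_dry + m_prop = 700 + 370 = 1,070 kg.
From the ideal rocket equation, Δv = v_e · ln(m₀/m_f) = 1990.7 × ln(1.529) = 1990.7 × 0.4243 ≈ 844.7 m/s.

Δv ≈ 845 m/s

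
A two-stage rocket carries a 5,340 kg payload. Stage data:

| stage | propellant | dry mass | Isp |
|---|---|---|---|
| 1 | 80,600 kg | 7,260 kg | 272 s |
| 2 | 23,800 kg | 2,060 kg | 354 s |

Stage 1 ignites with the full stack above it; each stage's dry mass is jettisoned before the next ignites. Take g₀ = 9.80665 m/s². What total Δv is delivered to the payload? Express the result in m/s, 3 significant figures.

Ignition mass of stage 1 = 80,600+7,260 + 23,800+2,060 + 5,340 = 119,060 kg.
Stage 1: m₀ = 119,060 kg, m_f = 119,060 − 80,600 = 38,460 kg; Δv = 272×9.80665×ln(3.096) = 2667.4×1.1300 ≈ 3014 m/s.
Stage 2: m₀ = 31,200 kg, m_f = 31,200 − 23,800 = 7,400 kg; Δv = 354×9.80665×ln(4.216) = 3471.6×1.4389 ≈ 4995 m/s.
Total Δv = 3014 + 4995 = 8009 m/s.

Δv ≈ 8010 m/s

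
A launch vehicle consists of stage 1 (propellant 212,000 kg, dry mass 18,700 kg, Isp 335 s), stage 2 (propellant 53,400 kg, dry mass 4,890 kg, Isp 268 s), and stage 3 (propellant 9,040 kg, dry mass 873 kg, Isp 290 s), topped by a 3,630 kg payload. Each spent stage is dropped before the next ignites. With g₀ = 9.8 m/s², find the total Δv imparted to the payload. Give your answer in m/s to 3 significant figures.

Ignition mass of stage 1 = 212,000+18,700 + 53,400+4,890 + 9,040+873 + 3,630 = 302,533 kg.
Stage 1: m₀ = 302,533 kg, m_f = 302,533 − 212,000 = 90,533 kg; Δv = 335×9.8×ln(3.342) = 3283.0×1.2065 ≈ 3961 m/s.
Stage 2: m₀ = 71,833 kg, m_f = 71,833 − 53,400 = 18,433 kg; Δv = 268×9.8×ln(3.897) = 2626.4×1.3602 ≈ 3572 m/s.
Stage 3: m₀ = 13,543 kg, m_f = 13,543 − 9,040 = 4,503 kg; Δv = 290×9.8×ln(3.008) = 2842.0×1.1011 ≈ 3129 m/s.
Total Δv = 3961 + 3572 + 3129 = 10662 m/s.

Δv ≈ 10700 m/s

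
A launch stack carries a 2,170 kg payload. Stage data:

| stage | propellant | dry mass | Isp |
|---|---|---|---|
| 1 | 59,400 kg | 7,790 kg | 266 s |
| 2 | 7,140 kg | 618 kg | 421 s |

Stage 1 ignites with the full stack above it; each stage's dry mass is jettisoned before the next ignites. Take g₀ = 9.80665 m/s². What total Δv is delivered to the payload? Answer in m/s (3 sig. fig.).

Ignition mass of stage 1 = 59,400+7,790 + 7,140+618 + 2,170 = 77,118 kg.
Stage 1: m₀ = 77,118 kg, m_f = 77,118 − 59,400 = 17,718 kg; Δv = 266×9.80665×ln(4.353) = 2608.6×1.4708 ≈ 3837 m/s.
Stage 2: m₀ = 9,928 kg, m_f = 9,928 − 7,140 = 2,788 kg; Δv = 421×9.80665×ln(3.561) = 4128.6×1.2700 ≈ 5243 m/s.
Total Δv = 3837 + 5243 = 9080 m/s.

Δv ≈ 9080 m/s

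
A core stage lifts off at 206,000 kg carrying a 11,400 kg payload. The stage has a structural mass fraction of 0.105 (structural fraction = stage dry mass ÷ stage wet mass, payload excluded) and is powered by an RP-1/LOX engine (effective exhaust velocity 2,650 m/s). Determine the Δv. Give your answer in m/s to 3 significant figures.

Stage wet mass = m₀ − payload = 206,000 − 11,400 = 194,600 kg.
Stage dry mass = ε × stage wet mass = 0.105 × 194,600 = 20,433 kg.
Burnout mass m_f = stage dry + payload = 20,433 + 11,400 = 31,833 kg.
Using Δv = v_e ln(m₀/m_f): Δv = v_e · ln(206,000/31,833) = 2650.0 × ln(6.471) = 2650.0 × 1.8674 ≈ 4949 m/s.

Δv ≈ 4950 m/s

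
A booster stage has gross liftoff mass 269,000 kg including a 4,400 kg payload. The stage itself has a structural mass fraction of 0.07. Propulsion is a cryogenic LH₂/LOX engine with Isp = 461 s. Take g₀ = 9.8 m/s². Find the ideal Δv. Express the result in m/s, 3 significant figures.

Δv ≈ 11100 m/s

Stage wet mass = m₀ − payload = 269,000 − 4,400 = 264,600 kg.
Stage dry mass = ε × stage wet mass = 0.07 × 264,600 = 18,522 kg.
Burnout mass m_f = stage dry + payload = 18,522 + 4,400 = 22,922 kg.
v_e = Isp · g₀ = 461 × 9.8 = 4517.8 m/s.
By the Tsiolkovsky rocket equation, Δv = v_e · ln(269,000/22,922) = 4517.8 × ln(11.74) = 4517.8 × 2.4626 ≈ 11126 m/s.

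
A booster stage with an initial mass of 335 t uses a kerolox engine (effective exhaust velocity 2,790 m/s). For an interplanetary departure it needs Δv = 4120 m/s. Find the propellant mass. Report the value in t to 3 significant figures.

propellant mass ≈ 258 t

By the Tsiolkovsky rocket equation, m₀/m_f = exp(Δv / v_e) = exp(4120 / 2790.0) = exp(1.4767) = 4.3785.
m_f = 335 / 4.3785 = 76.5102 t, so propellant = m₀ − m_f = 335 − 76.5102 = 258.4898 t.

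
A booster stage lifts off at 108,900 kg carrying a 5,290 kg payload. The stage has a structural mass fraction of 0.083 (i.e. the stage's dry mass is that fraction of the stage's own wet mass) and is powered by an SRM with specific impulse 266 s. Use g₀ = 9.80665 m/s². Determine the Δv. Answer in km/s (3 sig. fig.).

Δv ≈ 5.37 km/s

Stage wet mass = m₀ − payload = 108,900 − 5,290 = 103,610 kg.
Stage dry mass = ε × stage wet mass = 0.083 × 103,610 = 8,599.63 kg.
Burnout mass m_f = stage dry + payload = 8,599.63 + 5,290 = 13,889.63 kg.
v_e = Isp · g₀ = 266 × 9.80665 = 2608.6 m/s.
From the ideal rocket equation, Δv = v_e · ln(108,900/13,889.63) = 2608.6 × ln(7.84) = 2608.6 × 2.0593 ≈ 5372 m/s.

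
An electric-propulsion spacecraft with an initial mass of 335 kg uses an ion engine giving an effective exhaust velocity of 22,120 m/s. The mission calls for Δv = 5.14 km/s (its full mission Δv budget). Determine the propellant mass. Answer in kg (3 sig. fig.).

propellant mass ≈ 69.5 kg

By the Tsiolkovsky rocket equation, m₀/m_f = exp(Δv / v_e) = exp(5140 / 22120.0) = exp(0.2324) = 1.2616.
m_f = 335 / 1.2616 = 265.536 kg, so propellant = m₀ − m_f = 335 − 265.536 = 69.464 kg.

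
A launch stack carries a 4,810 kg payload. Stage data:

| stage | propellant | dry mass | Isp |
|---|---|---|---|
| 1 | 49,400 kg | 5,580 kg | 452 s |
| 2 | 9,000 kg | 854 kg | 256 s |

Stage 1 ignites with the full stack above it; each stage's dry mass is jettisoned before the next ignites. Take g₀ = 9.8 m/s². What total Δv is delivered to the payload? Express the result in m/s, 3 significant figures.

Ignition mass of stage 1 = 49,400+5,580 + 9,000+854 + 4,810 = 69,644 kg.
Stage 1: m₀ = 69,644 kg, m_f = 69,644 − 49,400 = 20,244 kg; Δv = 452×9.8×ln(3.44) = 4429.6×1.2355 ≈ 5473 m/s.
Stage 2: m₀ = 14,664 kg, m_f = 14,664 − 9,000 = 5,664 kg; Δv = 256×9.8×ln(2.589) = 2508.8×0.9513 ≈ 2387 m/s.
Total Δv = 5473 + 2387 = 7860 m/s.

Δv ≈ 7860 m/s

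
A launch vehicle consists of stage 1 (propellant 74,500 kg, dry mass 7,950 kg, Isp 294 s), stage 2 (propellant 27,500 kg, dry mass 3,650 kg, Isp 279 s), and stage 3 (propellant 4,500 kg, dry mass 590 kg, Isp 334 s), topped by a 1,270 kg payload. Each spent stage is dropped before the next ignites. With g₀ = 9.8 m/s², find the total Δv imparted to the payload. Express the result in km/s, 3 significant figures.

Δv ≈ 10.4 km/s

Ignition mass of stage 1 = 74,500+7,950 + 27,500+3,650 + 4,500+590 + 1,270 = 119,960 kg.
Stage 1: m₀ = 119,960 kg, m_f = 119,960 − 74,500 = 45,460 kg; Δv = 294×9.8×ln(2.639) = 2881.2×0.9703 ≈ 2796 m/s.
Stage 2: m₀ = 37,510 kg, m_f = 37,510 − 27,500 = 10,010 kg; Δv = 279×9.8×ln(3.747) = 2734.2×1.3210 ≈ 3612 m/s.
Stage 3: m₀ = 6,360 kg, m_f = 6,360 − 4,500 = 1,860 kg; Δv = 334×9.8×ln(3.419) = 3273.2×1.2295 ≈ 4024 m/s.
Total Δv = 2796 + 3612 + 4024 = 10432 m/s.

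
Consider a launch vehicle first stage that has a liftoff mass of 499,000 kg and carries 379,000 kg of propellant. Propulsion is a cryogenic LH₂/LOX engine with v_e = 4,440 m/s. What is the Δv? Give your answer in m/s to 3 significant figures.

Δv ≈ 6330 m/s

m_f = m₀ − m_prop = 499,000 − 379,000 = 120,000 kg.
By the Tsiolkovsky rocket equation, Δv = v_e · ln(m₀/m_f) = 4440.0 × ln(4.158) = 4440.0 × 1.4251 ≈ 6327.5 m/s.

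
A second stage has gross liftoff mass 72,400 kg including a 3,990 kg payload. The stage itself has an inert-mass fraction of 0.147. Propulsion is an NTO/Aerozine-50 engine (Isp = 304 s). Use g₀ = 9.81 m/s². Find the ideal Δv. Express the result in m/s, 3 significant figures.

Δv ≈ 4890 m/s

Stage wet mass = m₀ − payload = 72,400 − 3,990 = 68,410 kg.
Stage dry mass = ε × stage wet mass = 0.147 × 68,410 = 10,056.3 kg.
Burnout mass m_f = stage dry + payload = 10,056.3 + 3,990 = 14,046.3 kg.
v_e = Isp · g₀ = 304 × 9.81 = 2982.2 m/s.
Δv = v_e · ln(72,400/14,046.3) = 2982.2 × ln(5.154) = 2982.2 × 1.6398 ≈ 4890 m/s.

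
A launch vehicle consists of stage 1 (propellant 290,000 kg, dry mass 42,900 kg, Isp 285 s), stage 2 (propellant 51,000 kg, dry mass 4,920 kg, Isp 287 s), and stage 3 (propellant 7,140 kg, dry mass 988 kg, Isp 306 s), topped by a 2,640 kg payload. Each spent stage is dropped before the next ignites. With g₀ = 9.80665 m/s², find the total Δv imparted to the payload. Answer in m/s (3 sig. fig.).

Ignition mass of stage 1 = 290,000+42,900 + 51,000+4,920 + 7,140+988 + 2,640 = 399,588 kg.
Stage 1: m₀ = 399,588 kg, m_f = 399,588 − 290,000 = 109,588 kg; Δv = 285×9.80665×ln(3.646) = 2794.9×1.2937 ≈ 3616 m/s.
Stage 2: m₀ = 66,688 kg, m_f = 66,688 − 51,000 = 15,688 kg; Δv = 287×9.80665×ln(4.251) = 2814.5×1.4471 ≈ 4073 m/s.
Stage 3: m₀ = 10,768 kg, m_f = 10,768 − 7,140 = 3,628 kg; Δv = 306×9.80665×ln(2.968) = 3000.8×1.0879 ≈ 3265 m/s.
Total Δv = 3616 + 4073 + 3265 = 10954 m/s.

Δv ≈ 11000 m/s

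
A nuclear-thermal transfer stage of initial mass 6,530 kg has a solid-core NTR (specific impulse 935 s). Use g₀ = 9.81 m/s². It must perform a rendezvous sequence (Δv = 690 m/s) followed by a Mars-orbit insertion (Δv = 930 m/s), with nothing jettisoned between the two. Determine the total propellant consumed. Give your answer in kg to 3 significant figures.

total propellant consumed ≈ 1060 kg

v_e = Isp · g₀ = 935 × 9.81 = 9172.4 m/s.
After the first burn: m = 6530 × exp(−690/9172.4) = 6530 × 0.92753 = 6,056.77 kg.
After the second burn: m = 6,056.77 × exp(−930/9172.4) = 6,056.77 × 0.90358 = 5,472.78 kg.
Total propellant = m₀ − m_final = 6530 − 5,472.78 = 1,057.22 kg.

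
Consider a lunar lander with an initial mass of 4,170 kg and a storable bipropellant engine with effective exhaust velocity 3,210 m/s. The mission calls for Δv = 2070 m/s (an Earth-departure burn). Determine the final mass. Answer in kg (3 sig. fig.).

Using Δv = v_e ln(m₀/m_f): m₀/m_f = exp(Δv / v_e) = exp(2070 / 3210.0) = exp(0.6449) = 1.9057.
m_f = m₀ / 1.9057 = 4,170 / 1.9057 = 2,188.17 kg.

final mass ≈ 2190 kg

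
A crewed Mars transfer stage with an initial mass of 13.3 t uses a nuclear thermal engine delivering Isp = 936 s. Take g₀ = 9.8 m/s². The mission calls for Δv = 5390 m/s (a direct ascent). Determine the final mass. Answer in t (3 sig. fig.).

v_e = Isp · g₀ = 936 × 9.8 = 9172.8 m/s.
m₀/m_f = exp(Δv / v_e) = exp(5390 / 9172.8) = exp(0.5876) = 1.7997.
m_f = m₀ / 1.7997 = 13.3 / 1.7997 = 7.39012 t.

final mass ≈ 7.39 t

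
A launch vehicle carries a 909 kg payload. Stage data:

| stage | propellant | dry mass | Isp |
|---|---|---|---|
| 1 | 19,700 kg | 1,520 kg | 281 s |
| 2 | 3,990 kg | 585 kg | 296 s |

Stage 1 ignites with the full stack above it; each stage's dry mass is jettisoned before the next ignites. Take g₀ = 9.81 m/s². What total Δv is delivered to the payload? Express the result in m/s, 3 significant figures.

Δv ≈ 7470 m/s

Ignition mass of stage 1 = 19,700+1,520 + 3,990+585 + 909 = 26,704 kg.
Stage 1: m₀ = 26,704 kg, m_f = 26,704 − 19,700 = 7,004 kg; Δv = 281×9.81×ln(3.813) = 2756.6×1.3383 ≈ 3689 m/s.
Stage 2: m₀ = 5,484 kg, m_f = 5,484 − 3,990 = 1,494 kg; Δv = 296×9.81×ln(3.671) = 2903.8×1.3004 ≈ 3776 m/s.
Total Δv = 3689 + 3776 = 7465 m/s.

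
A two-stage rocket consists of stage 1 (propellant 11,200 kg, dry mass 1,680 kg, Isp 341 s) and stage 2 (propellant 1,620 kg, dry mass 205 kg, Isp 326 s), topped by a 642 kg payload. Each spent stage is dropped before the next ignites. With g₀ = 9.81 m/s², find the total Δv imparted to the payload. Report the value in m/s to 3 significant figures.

Ignition mass of stage 1 = 11,200+1,680 + 1,620+205 + 642 = 15,347 kg.
Stage 1: m₀ = 15,347 kg, m_f = 15,347 − 11,200 = 4,147 kg; Δv = 341×9.81×ln(3.701) = 3345.2×1.3085 ≈ 4377 m/s.
Stage 2: m₀ = 2,467 kg, m_f = 2,467 − 1,620 = 847 kg; Δv = 326×9.81×ln(2.913) = 3198.1×1.0691 ≈ 3419 m/s.
Total Δv = 4377 + 3419 = 7796 m/s.

Δv ≈ 7800 m/s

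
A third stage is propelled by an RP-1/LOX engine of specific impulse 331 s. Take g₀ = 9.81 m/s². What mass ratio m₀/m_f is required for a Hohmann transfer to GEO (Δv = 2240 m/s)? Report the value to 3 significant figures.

mass ratio ≈ 1.99

v_e = Isp · g₀ = 331 × 9.81 = 3247.1 m/s.
m₀/m_f = exp(Δv / v_e) = exp(2240 / 3247.1) = exp(0.6898) = 1.9934.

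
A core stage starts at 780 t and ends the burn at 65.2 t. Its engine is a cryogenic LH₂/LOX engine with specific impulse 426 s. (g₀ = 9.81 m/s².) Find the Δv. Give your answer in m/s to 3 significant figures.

Δv ≈ 10400 m/s

v_e = Isp · g₀ = 426 × 9.81 = 4179.1 m/s.
From the ideal rocket equation, Δv = v_e · ln(m₀/m_f) = 4179.1 × ln(11.96) = 4179.1 × 2.4818 ≈ 10371.7 m/s.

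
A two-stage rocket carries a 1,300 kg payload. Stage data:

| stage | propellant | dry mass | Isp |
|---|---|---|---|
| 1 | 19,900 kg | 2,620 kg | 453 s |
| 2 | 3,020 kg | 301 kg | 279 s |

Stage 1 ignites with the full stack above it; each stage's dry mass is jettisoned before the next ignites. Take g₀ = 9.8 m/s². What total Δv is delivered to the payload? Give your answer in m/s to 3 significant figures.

Ignition mass of stage 1 = 19,900+2,620 + 3,020+301 + 1,300 = 27,141 kg.
Stage 1: m₀ = 27,141 kg, m_f = 27,141 − 19,900 = 7,241 kg; Δv = 453×9.8×ln(3.748) = 4439.4×1.3213 ≈ 5866 m/s.
Stage 2: m₀ = 4,621 kg, m_f = 4,621 − 3,020 = 1,601 kg; Δv = 279×9.8×ln(2.886) = 2734.2×1.0600 ≈ 2898 m/s.
Total Δv = 5866 + 2898 = 8764 m/s.

Δv ≈ 8760 m/s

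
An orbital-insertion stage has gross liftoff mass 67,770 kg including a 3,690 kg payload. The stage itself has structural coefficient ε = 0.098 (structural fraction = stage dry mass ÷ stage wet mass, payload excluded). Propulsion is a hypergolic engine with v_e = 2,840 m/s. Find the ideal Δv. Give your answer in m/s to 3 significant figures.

Stage wet mass = m₀ − payload = 67,770 − 3,690 = 64,080 kg.
Stage dry mass = ε × stage wet mass = 0.098 × 64,080 = 6,279.84 kg.
Burnout mass m_f = stage dry + payload = 6,279.84 + 3,690 = 9,969.84 kg.
Δv = v_e · ln(67,770/9,969.84) = 2840.0 × ln(6.798) = 2840.0 × 1.9166 ≈ 5443 m/s.

Δv ≈ 5440 m/s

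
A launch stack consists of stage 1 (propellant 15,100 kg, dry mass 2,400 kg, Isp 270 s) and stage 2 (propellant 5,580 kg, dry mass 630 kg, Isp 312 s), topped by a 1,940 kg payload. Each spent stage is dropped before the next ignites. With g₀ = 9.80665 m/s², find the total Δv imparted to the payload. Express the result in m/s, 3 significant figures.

Δv ≈ 5880 m/s

Ignition mass of stage 1 = 15,100+2,400 + 5,580+630 + 1,940 = 25,650 kg.
Stage 1: m₀ = 25,650 kg, m_f = 25,650 − 15,100 = 10,550 kg; Δv = 270×9.80665×ln(2.431) = 2647.8×0.8884 ≈ 2352 m/s.
Stage 2: m₀ = 8,150 kg, m_f = 8,150 − 5,580 = 2,570 kg; Δv = 312×9.80665×ln(3.171) = 3059.7×1.1541 ≈ 3531 m/s.
Total Δv = 2352 + 3531 = 5883 m/s.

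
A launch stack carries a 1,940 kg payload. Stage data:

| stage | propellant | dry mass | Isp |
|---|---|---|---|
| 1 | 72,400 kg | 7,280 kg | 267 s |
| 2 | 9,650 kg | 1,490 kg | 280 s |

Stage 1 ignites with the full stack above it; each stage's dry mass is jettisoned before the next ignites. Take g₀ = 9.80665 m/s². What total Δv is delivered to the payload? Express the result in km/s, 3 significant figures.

Δv ≈ 7.65 km/s

Ignition mass of stage 1 = 72,400+7,280 + 9,650+1,490 + 1,940 = 92,760 kg.
Stage 1: m₀ = 92,760 kg, m_f = 92,760 − 72,400 = 20,360 kg; Δv = 267×9.80665×ln(4.556) = 2618.4×1.5164 ≈ 3971 m/s.
Stage 2: m₀ = 13,080 kg, m_f = 13,080 − 9,650 = 3,430 kg; Δv = 280×9.80665×ln(3.813) = 2745.9×1.3385 ≈ 3675 m/s.
Total Δv = 3971 + 3675 = 7646 m/s.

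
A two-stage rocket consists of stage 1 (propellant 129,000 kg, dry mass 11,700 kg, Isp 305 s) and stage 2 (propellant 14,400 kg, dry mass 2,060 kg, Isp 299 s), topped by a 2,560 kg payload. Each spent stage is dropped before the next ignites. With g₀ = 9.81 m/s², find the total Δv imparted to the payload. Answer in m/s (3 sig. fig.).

Δv ≈ 9080 m/s

Ignition mass of stage 1 = 129,000+11,700 + 14,400+2,060 + 2,560 = 159,720 kg.
Stage 1: m₀ = 159,720 kg, m_f = 159,720 − 129,000 = 30,720 kg; Δv = 305×9.81×ln(5.199) = 2992.1×1.6485 ≈ 4932 m/s.
Stage 2: m₀ = 19,020 kg, m_f = 19,020 − 14,400 = 4,620 kg; Δv = 299×9.81×ln(4.117) = 2933.2×1.4151 ≈ 4151 m/s.
Total Δv = 4932 + 4151 = 9083 m/s.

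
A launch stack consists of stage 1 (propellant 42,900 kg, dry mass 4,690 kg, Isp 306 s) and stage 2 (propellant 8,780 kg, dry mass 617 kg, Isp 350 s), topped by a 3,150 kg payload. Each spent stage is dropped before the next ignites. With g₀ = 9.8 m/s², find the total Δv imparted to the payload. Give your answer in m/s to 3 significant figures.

Δv ≈ 7870 m/s

Ignition mass of stage 1 = 42,900+4,690 + 8,780+617 + 3,150 = 60,137 kg.
Stage 1: m₀ = 60,137 kg, m_f = 60,137 − 42,900 = 17,237 kg; Δv = 306×9.8×ln(3.489) = 2998.8×1.2496 ≈ 3747 m/s.
Stage 2: m₀ = 12,547 kg, m_f = 12,547 − 8,780 = 3,767 kg; Δv = 350×9.8×ln(3.331) = 3430.0×1.2032 ≈ 4127 m/s.
Total Δv = 3747 + 4127 = 7874 m/s.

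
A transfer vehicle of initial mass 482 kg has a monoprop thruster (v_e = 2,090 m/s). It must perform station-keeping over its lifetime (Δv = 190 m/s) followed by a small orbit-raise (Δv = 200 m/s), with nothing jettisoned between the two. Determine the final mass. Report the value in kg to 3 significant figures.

final mass ≈ 400 kg

After the first burn: m = 482 × exp(−190/2090.0) = 482 × 0.91310 = 440.114 kg.
After the second burn: m = 440.114 × exp(−200/2090.0) = 440.114 × 0.90874 = 399.949 kg.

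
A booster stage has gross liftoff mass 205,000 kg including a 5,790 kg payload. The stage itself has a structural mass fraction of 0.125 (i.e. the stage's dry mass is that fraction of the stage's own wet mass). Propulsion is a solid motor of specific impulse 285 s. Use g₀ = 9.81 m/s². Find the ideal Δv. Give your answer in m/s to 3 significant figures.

Δv ≈ 5310 m/s

Stage wet mass = m₀ − payload = 205,000 − 5,790 = 199,210 kg.
Stage dry mass = ε × stage wet mass = 0.125 × 199,210 = 24,901.3 kg.
Burnout mass m_f = stage dry + payload = 24,901.3 + 5,790 = 30,691.3 kg.
v_e = Isp · g₀ = 285 × 9.81 = 2795.9 m/s.
From the ideal rocket equation, Δv = v_e · ln(205,000/30,691.3) = 2795.9 × ln(6.679) = 2795.9 × 1.8990 ≈ 5309 m/s.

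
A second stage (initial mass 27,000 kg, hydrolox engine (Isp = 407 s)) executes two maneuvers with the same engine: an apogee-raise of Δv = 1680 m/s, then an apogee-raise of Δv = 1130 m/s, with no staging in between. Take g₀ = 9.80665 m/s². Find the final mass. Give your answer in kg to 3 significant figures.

final mass ≈ 13400 kg

v_e = Isp · g₀ = 407 × 9.80665 = 3991.3 m/s.
After the first burn: m = 27000 × exp(−1680/3991.3) = 27000 × 0.65645 = 17,724.2 kg.
After the second burn: m = 17,724.2 × exp(−1130/3991.3) = 17,724.2 × 0.75343 = 13,353.9 kg.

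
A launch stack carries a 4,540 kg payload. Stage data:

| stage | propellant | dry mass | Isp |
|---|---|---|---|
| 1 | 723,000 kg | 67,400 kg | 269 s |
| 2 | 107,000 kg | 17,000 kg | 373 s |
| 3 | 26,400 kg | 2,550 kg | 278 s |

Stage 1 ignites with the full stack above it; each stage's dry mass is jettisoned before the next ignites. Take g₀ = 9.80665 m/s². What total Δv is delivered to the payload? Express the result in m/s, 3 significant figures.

Ignition mass of stage 1 = 723,000+67,400 + 107,000+17,000 + 26,400+2,550 + 4,540 = 947,890 kg.
Stage 1: m₀ = 947,890 kg, m_f = 947,890 − 723,000 = 224,890 kg; Δv = 269×9.80665×ln(4.215) = 2638.0×1.4386 ≈ 3795 m/s.
Stage 2: m₀ = 157,490 kg, m_f = 157,490 − 107,000 = 50,490 kg; Δv = 373×9.80665×ln(3.119) = 3657.9×1.1376 ≈ 4161 m/s.
Stage 3: m₀ = 33,490 kg, m_f = 33,490 − 26,400 = 7,090 kg; Δv = 278×9.80665×ln(4.724) = 2726.2×1.5526 ≈ 4233 m/s.
Total Δv = 3795 + 4161 + 4233 = 12189 m/s.

Δv ≈ 12200 m/s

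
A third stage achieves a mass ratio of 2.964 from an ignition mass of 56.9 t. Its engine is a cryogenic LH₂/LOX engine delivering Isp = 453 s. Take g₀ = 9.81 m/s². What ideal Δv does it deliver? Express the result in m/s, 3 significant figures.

v_e = Isp · g₀ = 453 × 9.81 = 4443.9 m/s.
From the ideal rocket equation, Δv = v_e · ln(2.964) = 4443.9 × 1.0865 ≈ 4828.5 m/s.

Δv ≈ 4830 m/s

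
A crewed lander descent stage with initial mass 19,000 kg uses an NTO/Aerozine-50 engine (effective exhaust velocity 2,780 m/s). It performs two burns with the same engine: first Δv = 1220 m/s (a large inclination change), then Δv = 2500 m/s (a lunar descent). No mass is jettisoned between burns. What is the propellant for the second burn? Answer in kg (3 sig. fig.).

After the first burn: m = 19000 × exp(−1220/2780.0) = 19000 × 0.64478 = 12,250.8 kg.
After the second burn: m = 12,250.8 × exp(−2500/2780.0) = 12,250.8 × 0.40686 = 4,984.36 kg.
Second-burn propellant = 12,250.8 − 4,984.36 = 7,266.44 kg.

propellant for the second burn ≈ 7270 kg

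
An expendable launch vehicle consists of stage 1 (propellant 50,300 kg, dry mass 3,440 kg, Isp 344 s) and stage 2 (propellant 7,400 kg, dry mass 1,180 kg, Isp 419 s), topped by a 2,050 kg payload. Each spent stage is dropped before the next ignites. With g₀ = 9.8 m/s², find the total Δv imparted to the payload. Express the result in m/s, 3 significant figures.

Ignition mass of stage 1 = 50,300+3,440 + 7,400+1,180 + 2,050 = 64,370 kg.
Stage 1: m₀ = 64,370 kg, m_f = 64,370 − 50,300 = 14,070 kg; Δv = 344×9.8×ln(4.575) = 3371.2×1.5206 ≈ 5126 m/s.
Stage 2: m₀ = 10,630 kg, m_f = 10,630 − 7,400 = 3,230 kg; Δv = 419×9.8×ln(3.291) = 4106.2×1.1912 ≈ 4891 m/s.
Total Δv = 5126 + 4891 = 10017 m/s.

Δv ≈ 10000 m/s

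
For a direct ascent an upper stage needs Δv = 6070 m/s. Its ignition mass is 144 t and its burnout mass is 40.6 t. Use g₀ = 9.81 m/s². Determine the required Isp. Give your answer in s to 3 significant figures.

Isp ≈ 489 s

ln(m₀/m_f) = ln(144000/40600) = ln(3.547) = 1.2660.
v_e = Δv / ln(m₀/m_f) = 6070 / 1.2660 = 4794.5 m/s.
Isp = v_e / g₀ = 4794.5 / 9.81 = 488.7 s.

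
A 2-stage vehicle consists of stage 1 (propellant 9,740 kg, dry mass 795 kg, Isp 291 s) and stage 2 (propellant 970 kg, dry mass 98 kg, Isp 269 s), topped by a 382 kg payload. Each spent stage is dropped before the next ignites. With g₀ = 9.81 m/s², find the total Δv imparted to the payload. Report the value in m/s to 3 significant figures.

Ignition mass of stage 1 = 9,740+795 + 970+98 + 382 = 11,985 kg.
Stage 1: m₀ = 11,985 kg, m_f = 11,985 − 9,740 = 2,245 kg; Δv = 291×9.81×ln(5.339) = 2854.7×1.6750 ≈ 4781 m/s.
Stage 2: m₀ = 1,450 kg, m_f = 1,450 − 970 = 480 kg; Δv = 269×9.81×ln(3.021) = 2638.9×1.1055 ≈ 2917 m/s.
Total Δv = 4781 + 2917 = 7698 m/s.

Δv ≈ 7700 m/s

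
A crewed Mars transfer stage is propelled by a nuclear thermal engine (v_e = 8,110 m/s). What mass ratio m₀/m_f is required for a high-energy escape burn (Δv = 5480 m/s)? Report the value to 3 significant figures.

Rocket equation: m₀/m_f = exp(Δv / v_e) = exp(5480 / 8110.0) = exp(0.6757) = 1.9654.

mass ratio ≈ 1.97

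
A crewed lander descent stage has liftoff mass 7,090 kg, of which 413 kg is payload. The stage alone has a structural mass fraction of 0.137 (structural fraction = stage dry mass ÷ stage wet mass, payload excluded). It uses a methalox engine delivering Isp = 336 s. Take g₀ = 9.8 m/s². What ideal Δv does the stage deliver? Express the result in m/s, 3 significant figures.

Δv ≈ 5520 m/s

Stage wet mass = m₀ − payload = 7,090 − 413 = 6,677 kg.
Stage dry mass = ε × stage wet mass = 0.137 × 6,677 = 914.749 kg.
Burnout mass m_f = stage dry + payload = 914.749 + 413 = 1,327.749 kg.
v_e = Isp · g₀ = 336 × 9.8 = 3292.8 m/s.
From the ideal rocket equation, Δv = v_e · ln(7,090/1,327.749) = 3292.8 × ln(5.34) = 3292.8 × 1.6752 ≈ 5516 m/s.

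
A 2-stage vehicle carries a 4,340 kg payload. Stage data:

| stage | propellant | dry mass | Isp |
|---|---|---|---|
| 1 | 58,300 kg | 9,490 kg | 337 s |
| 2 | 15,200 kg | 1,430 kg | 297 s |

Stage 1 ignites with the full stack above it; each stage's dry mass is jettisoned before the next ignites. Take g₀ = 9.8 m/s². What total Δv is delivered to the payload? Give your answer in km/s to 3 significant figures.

Ignition mass of stage 1 = 58,300+9,490 + 15,200+1,430 + 4,340 = 88,760 kg.
Stage 1: m₀ = 88,760 kg, m_f = 88,760 − 58,300 = 30,460 kg; Δv = 337×9.8×ln(2.914) = 3302.6×1.0695 ≈ 3532 m/s.
Stage 2: m₀ = 20,970 kg, m_f = 20,970 − 15,200 = 5,770 kg; Δv = 297×9.8×ln(3.634) = 2910.6×1.2904 ≈ 3756 m/s.
Total Δv = 3532 + 3756 = 7288 m/s.

Δv ≈ 7.29 km/s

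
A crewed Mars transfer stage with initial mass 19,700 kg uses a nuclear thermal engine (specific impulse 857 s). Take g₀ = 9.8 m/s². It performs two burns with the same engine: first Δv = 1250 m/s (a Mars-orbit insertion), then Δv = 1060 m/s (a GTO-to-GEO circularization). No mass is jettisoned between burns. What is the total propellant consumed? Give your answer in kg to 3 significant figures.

total propellant consumed ≈ 4740 kg

v_e = Isp · g₀ = 857 × 9.8 = 8398.6 m/s.
After the first burn: m = 19700 × exp(−1250/8398.6) = 19700 × 0.86171 = 16,975.7 kg.
After the second burn: m = 16,975.7 × exp(−1060/8398.6) = 16,975.7 × 0.88143 = 14,962.9 kg.
Total propellant = m₀ − m_final = 19700 − 14,962.9 = 4,737.1 kg.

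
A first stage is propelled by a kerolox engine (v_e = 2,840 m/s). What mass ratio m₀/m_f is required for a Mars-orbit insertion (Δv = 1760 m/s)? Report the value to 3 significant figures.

mass ratio ≈ 1.86

Using Δv = v_e ln(m₀/m_f): m₀/m_f = exp(Δv / v_e) = exp(1760 / 2840.0) = exp(0.6197) = 1.8584.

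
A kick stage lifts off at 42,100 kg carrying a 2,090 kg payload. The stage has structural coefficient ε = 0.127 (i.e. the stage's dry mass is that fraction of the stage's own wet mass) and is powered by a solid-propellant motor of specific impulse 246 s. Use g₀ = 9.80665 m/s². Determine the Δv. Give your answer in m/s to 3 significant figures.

Δv ≈ 4270 m/s

Stage wet mass = m₀ − payload = 42,100 − 2,090 = 40,010 kg.
Stage dry mass = ε × stage wet mass = 0.127 × 40,010 = 5,081.27 kg.
Burnout mass m_f = stage dry + payload = 5,081.27 + 2,090 = 7,171.27 kg.
v_e = Isp · g₀ = 246 × 9.80665 = 2412.4 m/s.
Using Δv = v_e ln(m₀/m_f): Δv = v_e · ln(42,100/7,171.27) = 2412.4 × ln(5.871) = 2412.4 × 1.7700 ≈ 4270 m/s.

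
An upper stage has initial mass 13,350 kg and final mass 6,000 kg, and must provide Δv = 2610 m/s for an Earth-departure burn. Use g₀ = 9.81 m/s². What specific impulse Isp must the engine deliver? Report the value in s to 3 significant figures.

ln(m₀/m_f) = ln(13350/6000) = ln(2.225) = 0.7998.
Rocket equation: v_e = Δv / ln(m₀/m_f) = 2610 / 0.7998 = 3263.5 m/s.
Isp = v_e / g₀ = 3263.5 / 9.81 = 332.7 s.

Isp ≈ 333 s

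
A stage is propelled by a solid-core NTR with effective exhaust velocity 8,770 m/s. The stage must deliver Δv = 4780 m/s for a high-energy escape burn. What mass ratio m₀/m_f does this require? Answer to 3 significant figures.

By the Tsiolkovsky rocket equation, m₀/m_f = exp(Δv / v_e) = exp(4780 / 8770.0) = exp(0.5450) = 1.7247.

mass ratio ≈ 1.72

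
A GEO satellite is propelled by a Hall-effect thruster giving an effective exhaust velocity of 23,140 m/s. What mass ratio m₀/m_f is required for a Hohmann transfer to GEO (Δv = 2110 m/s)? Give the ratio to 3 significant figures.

mass ratio ≈ 1.10

m₀/m_f = exp(Δv / v_e) = exp(2110 / 23140.0) = exp(0.0912) = 1.0955.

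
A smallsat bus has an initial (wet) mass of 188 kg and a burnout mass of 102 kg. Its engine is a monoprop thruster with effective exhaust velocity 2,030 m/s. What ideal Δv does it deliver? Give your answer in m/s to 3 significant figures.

Δv = v_e · ln(m₀/m_f) = 2030.0 × ln(1.843) = 2030.0 × 0.6115 ≈ 1241.3 m/s.

Δv ≈ 1240 m/s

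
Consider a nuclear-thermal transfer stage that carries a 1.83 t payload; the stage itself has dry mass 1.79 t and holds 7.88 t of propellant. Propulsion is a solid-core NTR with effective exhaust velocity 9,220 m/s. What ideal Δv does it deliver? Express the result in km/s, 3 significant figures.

m₀ = payload + dry + propellant = 1.83 + 1.79 + 7.88 = 11.5 t.
m_f = payload + dry = 1.83 + 1.79 = 3.62 t.
From the ideal rocket equation, Δv = v_e · ln(m₀/m_f) = 9220.0 × ln(3.177) = 9220.0 × 1.1559 ≈ 10657.1 m/s.

Δv ≈ 10.7 km/s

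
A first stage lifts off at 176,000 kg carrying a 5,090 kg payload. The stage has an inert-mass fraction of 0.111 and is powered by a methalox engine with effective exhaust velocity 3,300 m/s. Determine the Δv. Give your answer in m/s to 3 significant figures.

Δv ≈ 6570 m/s

Stage wet mass = m₀ − payload = 176,000 − 5,090 = 170,910 kg.
Stage dry mass = ε × stage wet mass = 0.111 × 170,910 = 18,971 kg.
Burnout mass m_f = stage dry + payload = 18,971 + 5,090 = 24,061 kg.
Δv = v_e · ln(176,000/24,061) = 3300.0 × ln(7.315) = 3300.0 × 1.9899 ≈ 6567 m/s.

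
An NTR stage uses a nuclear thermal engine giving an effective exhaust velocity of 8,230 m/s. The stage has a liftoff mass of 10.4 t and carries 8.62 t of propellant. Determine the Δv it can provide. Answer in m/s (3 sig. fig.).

m_f = m₀ − m_prop = 10.4 − 8.62 = 1.78 t.
Rocket equation: Δv = v_e · ln(m₀/m_f) = 8230.0 × ln(5.843) = 8230.0 × 1.7652 ≈ 14527.5 m/s.

Δv ≈ 14500 m/s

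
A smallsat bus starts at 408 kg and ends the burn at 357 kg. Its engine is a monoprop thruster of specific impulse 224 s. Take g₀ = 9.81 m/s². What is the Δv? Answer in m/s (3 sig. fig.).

Δv ≈ 293 m/s

v_e = Isp · g₀ = 224 × 9.81 = 2197.4 m/s.
Δv = v_e · ln(m₀/m_f) = 2197.4 × ln(1.143) = 2197.4 × 0.1335 ≈ 293.4 m/s.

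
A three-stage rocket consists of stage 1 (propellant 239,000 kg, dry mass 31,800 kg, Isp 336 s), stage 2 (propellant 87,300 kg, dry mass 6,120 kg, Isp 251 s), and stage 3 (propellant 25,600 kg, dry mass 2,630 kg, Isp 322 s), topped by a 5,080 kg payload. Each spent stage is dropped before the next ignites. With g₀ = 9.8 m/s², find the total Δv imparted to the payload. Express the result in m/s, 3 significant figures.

Ignition mass of stage 1 = 239,000+31,800 + 87,300+6,120 + 25,600+2,630 + 5,080 = 397,530 kg.
Stage 1: m₀ = 397,530 kg, m_f = 397,530 − 239,000 = 158,530 kg; Δv = 336×9.8×ln(2.508) = 3292.8×0.9193 ≈ 3027 m/s.
Stage 2: m₀ = 126,730 kg, m_f = 126,730 − 87,300 = 39,430 kg; Δv = 251×9.8×ln(3.214) = 2459.8×1.1675 ≈ 2872 m/s.
Stage 3: m₀ = 33,310 kg, m_f = 33,310 − 25,600 = 7,710 kg; Δv = 322×9.8×ln(4.32) = 3155.6×1.4633 ≈ 4618 m/s.
Total Δv = 3027 + 2872 + 4618 = 10517 m/s.

Δv ≈ 10500 m/s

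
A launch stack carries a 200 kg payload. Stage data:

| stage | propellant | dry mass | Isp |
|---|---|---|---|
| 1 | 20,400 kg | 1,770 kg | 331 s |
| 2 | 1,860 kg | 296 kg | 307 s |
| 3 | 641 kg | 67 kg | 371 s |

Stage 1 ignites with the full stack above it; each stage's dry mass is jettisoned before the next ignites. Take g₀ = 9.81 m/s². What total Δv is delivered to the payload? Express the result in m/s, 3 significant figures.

Ignition mass of stage 1 = 20,400+1,770 + 1,860+296 + 641+67 + 200 = 25,234 kg.
Stage 1: m₀ = 25,234 kg, m_f = 25,234 − 20,400 = 4,834 kg; Δv = 331×9.81×ln(5.22) = 3247.1×1.6525 ≈ 5366 m/s.
Stage 2: m₀ = 3,064 kg, m_f = 3,064 − 1,860 = 1,204 kg; Δv = 307×9.81×ln(2.545) = 3011.7×0.9341 ≈ 2813 m/s.
Stage 3: m₀ = 908 kg, m_f = 908 − 641 = 267 kg; Δv = 371×9.81×ln(3.401) = 3639.5×1.2240 ≈ 4455 m/s.
Total Δv = 5366 + 2813 + 4455 = 12634 m/s.

Δv ≈ 12600 m/s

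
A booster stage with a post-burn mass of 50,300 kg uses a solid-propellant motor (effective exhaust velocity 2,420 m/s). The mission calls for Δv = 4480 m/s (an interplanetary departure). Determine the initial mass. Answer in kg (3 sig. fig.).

initial mass ≈ 320000 kg

By the Tsiolkovsky rocket equation, m₀/m_f = exp(Δv / v_e) = exp(4480 / 2420.0) = exp(1.8512) = 6.3677.
m₀ = m_f × 6.3677 = 50,300 × 6.3677 = 320,295 kg.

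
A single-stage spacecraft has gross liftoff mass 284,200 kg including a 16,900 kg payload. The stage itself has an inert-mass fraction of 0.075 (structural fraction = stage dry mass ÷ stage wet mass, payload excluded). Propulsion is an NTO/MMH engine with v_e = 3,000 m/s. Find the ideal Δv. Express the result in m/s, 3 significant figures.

Stage wet mass = m₀ − payload = 284,200 − 16,900 = 267,300 kg.
Stage dry mass = ε × stage wet mass = 0.075 × 267,300 = 20,047.5 kg.
Burnout mass m_f = stage dry + payload = 20,047.5 + 16,900 = 36,947.5 kg.
By the Tsiolkovsky rocket equation, Δv = v_e · ln(284,200/36,947.5) = 3000.0 × ln(7.692) = 3000.0 × 2.0402 ≈ 6121 m/s.

Δv ≈ 6120 m/s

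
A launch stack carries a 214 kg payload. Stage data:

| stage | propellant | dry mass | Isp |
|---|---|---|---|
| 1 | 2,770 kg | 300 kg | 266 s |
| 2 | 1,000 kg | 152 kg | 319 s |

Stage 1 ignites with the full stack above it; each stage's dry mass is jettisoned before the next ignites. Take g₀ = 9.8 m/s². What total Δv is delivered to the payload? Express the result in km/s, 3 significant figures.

Δv ≈ 6.67 km/s

Ignition mass of stage 1 = 2,770+300 + 1,000+152 + 214 = 4,436 kg.
Stage 1: m₀ = 4,436 kg, m_f = 4,436 − 2,770 = 1,666 kg; Δv = 266×9.8×ln(2.663) = 2606.8×0.9793 ≈ 2553 m/s.
Stage 2: m₀ = 1,366 kg, m_f = 1,366 − 1,000 = 366 kg; Δv = 319×9.8×ln(3.732) = 3126.2×1.3170 ≈ 4117 m/s.
Total Δv = 2553 + 4117 = 6670 m/s.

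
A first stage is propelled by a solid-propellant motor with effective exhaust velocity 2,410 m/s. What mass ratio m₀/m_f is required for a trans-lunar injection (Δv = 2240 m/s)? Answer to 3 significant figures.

Rocket equation: m₀/m_f = exp(Δv / v_e) = exp(2240 / 2410.0) = exp(0.9295) = 2.5331.

mass ratio ≈ 2.53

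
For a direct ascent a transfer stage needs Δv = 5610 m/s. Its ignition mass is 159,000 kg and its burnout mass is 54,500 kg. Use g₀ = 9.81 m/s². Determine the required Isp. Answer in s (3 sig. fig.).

Isp ≈ 534 s

ln(m₀/m_f) = ln(159000/54500) = ln(2.917) = 1.0707.
v_e = Δv / ln(m₀/m_f) = 5610 / 1.0707 = 5239.5 m/s.
Isp = v_e / g₀ = 5239.5 / 9.81 = 534.1 s.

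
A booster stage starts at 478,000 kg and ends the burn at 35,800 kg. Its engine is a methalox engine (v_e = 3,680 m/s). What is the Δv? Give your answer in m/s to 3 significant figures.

Δv ≈ 9540 m/s

From the ideal rocket equation, Δv = v_e · ln(m₀/m_f) = 3680.0 × ln(13.35) = 3680.0 × 2.5917 ≈ 9537.3 m/s.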